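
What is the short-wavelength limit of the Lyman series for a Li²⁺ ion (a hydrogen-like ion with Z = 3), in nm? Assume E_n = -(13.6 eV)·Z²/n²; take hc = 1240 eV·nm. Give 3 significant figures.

The Lyman series has lower level n_f = 1; the series limit corresponds to n_i → ∞.
ΔE_max = 13.6 × 9 / 1² = 122.4 eV.
λ_min = 1240 / 122.4 = 10.1 nm.

10.1 nm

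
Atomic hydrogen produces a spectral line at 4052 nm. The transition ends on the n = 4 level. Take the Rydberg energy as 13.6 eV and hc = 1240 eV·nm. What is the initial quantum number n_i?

The photon energy is ΔE = hc/λ = 1240 / 4052 = 0.3060 eV.
With Z = 1, ΔE = 13.60 × (1/n_f² − 1/n_i²), so 1/n_f² − 1/n_i² = 0.02250.
With n_f = 4: 1/n_i² = 1/16 − 0.02250 = 0.04000, so n_i ≈ 5.00.

n_i = 5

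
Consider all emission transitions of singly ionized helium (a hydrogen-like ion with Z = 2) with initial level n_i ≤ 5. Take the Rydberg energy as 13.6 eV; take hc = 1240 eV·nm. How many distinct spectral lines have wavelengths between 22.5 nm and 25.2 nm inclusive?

2

Enumerate all n_i → n_f pairs with 1 ≤ n_f < n_i ≤ 5 and compute λ = 1240 / [13.6·4·(1/n_f² − 1/n_i²)].
Lines falling in [22.5, 25.2] nm: 5→1 (23.74 nm), 4→1 (24.31 nm).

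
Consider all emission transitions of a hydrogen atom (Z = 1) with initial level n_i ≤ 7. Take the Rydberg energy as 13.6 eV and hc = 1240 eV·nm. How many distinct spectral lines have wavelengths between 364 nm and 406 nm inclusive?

1

Enumerate all n_i → n_f pairs with 1 ≤ n_f < n_i ≤ 7 and compute λ = 1240 / [13.6·1·(1/n_f² − 1/n_i²)].
Lines falling in [364, 406] nm: 7→2 (397.1 nm).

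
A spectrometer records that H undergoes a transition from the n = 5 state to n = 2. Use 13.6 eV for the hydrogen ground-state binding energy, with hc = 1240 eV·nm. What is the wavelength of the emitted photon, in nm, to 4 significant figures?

434.2 nm

ΔE = 13.60 × (1/2² − 1/5²) = 13.60 × 0.2100 = 2.856 eV.
λ = hc/ΔE = 1240 / 2.856 = 434.2 nm.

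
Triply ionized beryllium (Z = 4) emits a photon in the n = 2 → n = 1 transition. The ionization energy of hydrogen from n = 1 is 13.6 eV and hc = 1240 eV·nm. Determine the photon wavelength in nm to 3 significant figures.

7.60 nm

For Z = 4 the level energies scale as Z², so the effective Rydberg energy is 13.6 × 16 = 217.6 eV.
ΔE = 217.6 × (1/1² − 1/2²) = 217.6 × 0.7500 = 163.2 eV.
λ = hc/ΔE = 1240 / 163.2 = 7.60 nm.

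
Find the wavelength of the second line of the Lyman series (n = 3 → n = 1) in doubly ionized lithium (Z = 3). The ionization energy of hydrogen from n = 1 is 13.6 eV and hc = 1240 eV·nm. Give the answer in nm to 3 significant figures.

The Lyman series terminates on n_f = 1; the second line has n_i = 1+2 = 3.
ΔE = 122.4 × (1/1² − 1/3²) = 108.8 eV.
λ = 1240 / 108.8 = 11.4 nm.

11.4 nm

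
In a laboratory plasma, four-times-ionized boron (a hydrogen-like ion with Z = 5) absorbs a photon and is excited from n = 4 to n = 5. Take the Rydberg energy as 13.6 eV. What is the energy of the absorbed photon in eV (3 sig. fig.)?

The Bohr energies scale as Z², so for Z = 5: E_n = −340.0/n² eV.
E_5 = −340.0/25 = −13.60 eV and E_4 = −340.0/16 = −21.25 eV.
The photon energy is |E_5 − E_4| = 7.65 eV.

7.65 eV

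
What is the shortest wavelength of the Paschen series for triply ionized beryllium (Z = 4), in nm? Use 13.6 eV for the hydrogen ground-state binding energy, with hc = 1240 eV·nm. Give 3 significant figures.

51.3 nm

The Paschen series has lower level n_f = 3; the series limit corresponds to n_i → ∞.
ΔE_max = 13.6 × 16 / 3² = 24.18 eV.
λ_min = 1240 / 24.18 = 51.3 nm.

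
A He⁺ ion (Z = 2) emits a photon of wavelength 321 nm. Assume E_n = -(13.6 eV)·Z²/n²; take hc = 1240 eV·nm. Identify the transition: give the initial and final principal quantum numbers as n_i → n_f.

The photon energy is ΔE = hc/λ = 1240 / 321 = 3.863 eV.
With Z = 2, ΔE = 54.40 × (1/n_f² − 1/n_i²), so 1/n_f² − 1/n_i² = 0.07101.
Trying n_f = 3 gives 1/n_i² = 0.04010, i.e. n_i ≈ 5; this pair matches.

n_i = 5, n_f = 3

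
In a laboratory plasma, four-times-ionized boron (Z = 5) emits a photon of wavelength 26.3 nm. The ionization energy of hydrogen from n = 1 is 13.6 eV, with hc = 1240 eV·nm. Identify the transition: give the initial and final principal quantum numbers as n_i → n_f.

The photon energy is ΔE = hc/λ = 1240 / 26.3 = 47.15 eV.
With Z = 5, ΔE = 340.0 × (1/n_f² − 1/n_i²), so 1/n_f² − 1/n_i² = 0.1387.
Trying n_f = 2 gives 1/n_i² = 0.1113, i.e. n_i ≈ 3; this pair matches.

n_i = 3, n_f = 2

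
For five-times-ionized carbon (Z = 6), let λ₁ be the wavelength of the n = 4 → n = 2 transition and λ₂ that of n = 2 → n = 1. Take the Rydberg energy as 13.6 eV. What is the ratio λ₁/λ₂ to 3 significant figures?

4.00

λ ∝ 1/ΔE ∝ 1/(1/n_f² − 1/n_i²), and the Z² and hc factors cancel in the ratio.
λ₁/λ₂ = (1/1² − 1/2²)/(1/2² − 1/4²) = 0.7500/0.1875 = 4.00.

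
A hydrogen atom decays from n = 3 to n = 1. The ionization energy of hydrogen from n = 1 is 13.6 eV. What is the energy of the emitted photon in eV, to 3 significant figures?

E_3 = −13.60/9 = −1.511 eV and E_1 = −13.60/1 = −13.60 eV.
The photon energy is |E_3 − E_1| = 12.1 eV.

12.1 eV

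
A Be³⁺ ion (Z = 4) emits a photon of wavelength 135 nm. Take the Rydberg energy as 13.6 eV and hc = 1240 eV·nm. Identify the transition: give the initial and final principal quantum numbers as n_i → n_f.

n_i = 7, n_f = 4

The photon energy is ΔE = hc/λ = 1240 / 135 = 9.185 eV.
With Z = 4, ΔE = 217.6 × (1/n_f² − 1/n_i²), so 1/n_f² − 1/n_i² = 0.04221.
Trying n_f = 4 gives 1/n_i² = 0.02029, i.e. n_i ≈ 7; this pair matches.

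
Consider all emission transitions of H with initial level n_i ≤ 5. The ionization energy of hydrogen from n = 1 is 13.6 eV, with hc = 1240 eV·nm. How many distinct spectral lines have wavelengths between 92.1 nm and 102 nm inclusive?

Enumerate all n_i → n_f pairs with 1 ≤ n_f < n_i ≤ 5 and compute λ = 1240 / [13.6·1·(1/n_f² − 1/n_i²)].
Lines falling in [92.1, 102] nm: 5→1 (94.98 nm), 4→1 (97.25 nm).

2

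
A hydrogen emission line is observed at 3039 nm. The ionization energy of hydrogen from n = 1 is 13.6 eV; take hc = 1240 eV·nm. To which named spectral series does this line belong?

Pfund

ΔE = 1240/3039 = 0.4080 eV.
This matches 13.6 × (1/5² − 1/10²), so n_f = 5: the Pfund series.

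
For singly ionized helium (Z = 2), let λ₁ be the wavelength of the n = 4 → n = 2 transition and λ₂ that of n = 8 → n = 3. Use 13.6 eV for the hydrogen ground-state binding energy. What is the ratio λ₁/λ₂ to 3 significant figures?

λ ∝ 1/ΔE ∝ 1/(1/n_f² − 1/n_i²), and the Z² and hc factors cancel in the ratio.
λ₁/λ₂ = (1/3² − 1/8²)/(1/2² − 1/4²) = 0.09549/0.1875 = 0.509.

0.509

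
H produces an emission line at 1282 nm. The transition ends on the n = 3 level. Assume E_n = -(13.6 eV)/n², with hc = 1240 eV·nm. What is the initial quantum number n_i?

The photon energy is ΔE = hc/λ = 1240 / 1282 = 0.9672 eV.
With Z = 1, ΔE = 13.60 × (1/n_f² − 1/n_i²), so 1/n_f² − 1/n_i² = 0.07112.
With n_f = 3: 1/n_i² = 1/9 − 0.07112 = 0.03999, so n_i ≈ 5.00.

n_i = 5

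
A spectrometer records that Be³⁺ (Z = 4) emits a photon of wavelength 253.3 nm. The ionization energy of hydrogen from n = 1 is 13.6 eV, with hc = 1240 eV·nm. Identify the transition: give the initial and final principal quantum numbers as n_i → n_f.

n_i = 5, n_f = 4

The photon energy is ΔE = hc/λ = 1240 / 253.3 = 4.895 eV.
With Z = 4, ΔE = 217.6 × (1/n_f² − 1/n_i²), so 1/n_f² − 1/n_i² = 0.02250.
Trying n_f = 4 gives 1/n_i² = 0.04000, i.e. n_i ≈ 5; this pair matches.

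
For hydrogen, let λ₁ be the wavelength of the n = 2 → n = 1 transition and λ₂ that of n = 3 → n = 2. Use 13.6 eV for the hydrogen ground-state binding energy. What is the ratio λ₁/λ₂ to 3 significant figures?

0.185

λ ∝ 1/ΔE ∝ 1/(1/n_f² − 1/n_i²), and the Z² and hc factors cancel in the ratio.
λ₁/λ₂ = (1/2² − 1/3²)/(1/1² − 1/2²) = 0.1389/0.7500 = 0.185.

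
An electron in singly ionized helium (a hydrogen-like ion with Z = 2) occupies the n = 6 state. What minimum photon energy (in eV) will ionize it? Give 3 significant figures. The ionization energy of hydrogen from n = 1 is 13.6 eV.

E_n = −13.6 Z²/n² = −54.40/n² eV for Z = 2.
E_6 = −54.40/36 = −1.51 eV, so ionization (to E = 0) requires 1.51 eV.

1.51 eV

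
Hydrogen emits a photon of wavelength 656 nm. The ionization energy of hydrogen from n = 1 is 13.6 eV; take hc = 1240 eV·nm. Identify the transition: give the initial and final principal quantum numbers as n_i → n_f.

The photon energy is ΔE = hc/λ = 1240 / 656 = 1.890 eV.
With Z = 1, ΔE = 13.60 × (1/n_f² − 1/n_i²), so 1/n_f² − 1/n_i² = 0.1390.
Trying n_f = 2 gives 1/n_i² = 0.1110, i.e. n_i ≈ 3; this pair matches.

n_i = 3, n_f = 2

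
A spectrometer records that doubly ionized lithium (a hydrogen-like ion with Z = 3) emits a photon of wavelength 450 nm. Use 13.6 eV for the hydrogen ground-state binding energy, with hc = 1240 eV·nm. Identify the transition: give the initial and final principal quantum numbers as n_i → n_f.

n_i = 5, n_f = 4

The photon energy is ΔE = hc/λ = 1240 / 450 = 2.756 eV.
With Z = 3, ΔE = 122.4 × (1/n_f² − 1/n_i²), so 1/n_f² − 1/n_i² = 0.02251.
Trying n_f = 4 gives 1/n_i² = 0.03999, i.e. n_i ≈ 5; this pair matches.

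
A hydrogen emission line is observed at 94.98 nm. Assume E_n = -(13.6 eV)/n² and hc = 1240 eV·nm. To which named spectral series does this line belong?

Lyman

ΔE = 1240/94.98 = 13.06 eV.
This matches 13.6 × (1/1² − 1/5²), so n_f = 1: the Lyman series.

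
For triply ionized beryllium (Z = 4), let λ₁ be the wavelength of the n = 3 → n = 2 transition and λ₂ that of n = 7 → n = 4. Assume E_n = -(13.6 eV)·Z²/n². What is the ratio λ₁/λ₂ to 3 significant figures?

λ ∝ 1/ΔE ∝ 1/(1/n_f² − 1/n_i²), and the Z² and hc factors cancel in the ratio.
λ₁/λ₂ = (1/4² − 1/7²)/(1/2² − 1/3²) = 0.04209/0.1389 = 0.303.

0.303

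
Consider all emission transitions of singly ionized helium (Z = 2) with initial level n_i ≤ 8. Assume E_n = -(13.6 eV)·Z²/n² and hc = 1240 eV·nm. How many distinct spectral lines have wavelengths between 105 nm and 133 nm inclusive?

2

Enumerate all n_i → n_f pairs with 1 ≤ n_f < n_i ≤ 8 and compute λ = 1240 / [13.6·4·(1/n_f² − 1/n_i²)].
Lines falling in [105, 133] nm: 5→2 (108.5 nm), 4→2 (121.6 nm).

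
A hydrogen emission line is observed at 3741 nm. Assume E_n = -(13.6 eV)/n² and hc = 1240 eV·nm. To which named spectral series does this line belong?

Pfund

ΔE = 1240/3741 = 0.3315 eV.
This matches 13.6 × (1/5² − 1/8²), so n_f = 5: the Pfund series.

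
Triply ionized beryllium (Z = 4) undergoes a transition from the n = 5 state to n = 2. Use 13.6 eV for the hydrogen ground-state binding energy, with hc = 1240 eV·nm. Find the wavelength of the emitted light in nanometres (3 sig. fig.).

27.1 nm

For Z = 4 the level energies scale as Z², so the effective Rydberg energy is 13.6 × 16 = 217.6 eV.
ΔE = 217.6 × (1/2² − 1/5²) = 217.6 × 0.2100 = 45.70 eV.
λ = hc/ΔE = 1240 / 45.70 = 27.1 nm.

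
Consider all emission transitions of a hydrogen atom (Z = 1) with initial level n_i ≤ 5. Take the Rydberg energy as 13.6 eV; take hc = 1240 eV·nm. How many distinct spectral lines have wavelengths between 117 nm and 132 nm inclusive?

1

Enumerate all n_i → n_f pairs with 1 ≤ n_f < n_i ≤ 5 and compute λ = 1240 / [13.6·1·(1/n_f² − 1/n_i²)].
Lines falling in [117, 132] nm: 2→1 (121.6 nm).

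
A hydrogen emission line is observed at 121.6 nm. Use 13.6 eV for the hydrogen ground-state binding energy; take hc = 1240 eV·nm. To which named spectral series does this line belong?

ΔE = 1240/121.6 = 10.20 eV.
This matches 13.6 × (1/1² − 1/2²), so n_f = 1: the Lyman series.

Lyman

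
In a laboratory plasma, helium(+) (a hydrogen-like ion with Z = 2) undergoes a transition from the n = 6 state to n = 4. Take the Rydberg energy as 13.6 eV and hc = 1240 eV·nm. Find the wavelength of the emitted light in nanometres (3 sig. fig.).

For Z = 2 the level energies scale as Z², so the effective Rydberg energy is 13.6 × 4 = 54.40 eV.
ΔE = 54.40 × (1/4² − 1/6²) = 54.40 × 0.03472 = 1.889 eV.
λ = hc/ΔE = 1240 / 1.889 = 656 nm.

656 nm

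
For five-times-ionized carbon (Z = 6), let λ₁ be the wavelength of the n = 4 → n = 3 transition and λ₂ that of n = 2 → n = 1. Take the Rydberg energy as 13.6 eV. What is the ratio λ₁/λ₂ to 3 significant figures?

15.4

λ ∝ 1/ΔE ∝ 1/(1/n_f² − 1/n_i²), and the Z² and hc factors cancel in the ratio.
λ₁/λ₂ = (1/1² − 1/2²)/(1/3² − 1/4²) = 0.7500/0.04861 = 15.4.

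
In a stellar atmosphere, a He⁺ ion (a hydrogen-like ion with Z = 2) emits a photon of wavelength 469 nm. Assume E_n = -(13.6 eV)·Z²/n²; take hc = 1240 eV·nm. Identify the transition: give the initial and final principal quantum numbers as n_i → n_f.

The photon energy is ΔE = hc/λ = 1240 / 469 = 2.644 eV.
With Z = 2, ΔE = 54.40 × (1/n_f² − 1/n_i²), so 1/n_f² − 1/n_i² = 0.04860.
Trying n_f = 3 gives 1/n_i² = 0.06251, i.e. n_i ≈ 4; this pair matches.

n_i = 4, n_f = 3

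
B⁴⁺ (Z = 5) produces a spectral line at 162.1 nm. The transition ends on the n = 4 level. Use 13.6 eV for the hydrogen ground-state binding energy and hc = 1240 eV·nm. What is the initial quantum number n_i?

The photon energy is ΔE = hc/λ = 1240 / 162.1 = 7.650 eV.
With Z = 5, ΔE = 340.0 × (1/n_f² − 1/n_i²), so 1/n_f² − 1/n_i² = 0.02250.
With n_f = 4: 1/n_i² = 1/16 − 0.02250 = 0.04000, so n_i ≈ 5.00.

n_i = 5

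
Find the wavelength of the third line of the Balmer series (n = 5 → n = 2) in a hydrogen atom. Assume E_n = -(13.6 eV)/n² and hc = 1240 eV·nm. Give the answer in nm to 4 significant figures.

434.2 nm

The Balmer series terminates on n_f = 2; the third line has n_i = 2+3 = 5.
ΔE = 13.60 × (1/2² − 1/5²) = 2.856 eV.
λ = 1240 / 2.856 = 434.2 nm.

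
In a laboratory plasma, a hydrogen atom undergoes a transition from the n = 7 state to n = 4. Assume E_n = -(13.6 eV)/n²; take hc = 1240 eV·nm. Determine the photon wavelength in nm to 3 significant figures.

2170 nm

ΔE = 13.60 × (1/4² − 1/7²) = 13.60 × 0.04209 = 0.5724 eV.
λ = hc/ΔE = 1240 / 0.5724 = 2170 nm.
This line belongs to the Brackett series.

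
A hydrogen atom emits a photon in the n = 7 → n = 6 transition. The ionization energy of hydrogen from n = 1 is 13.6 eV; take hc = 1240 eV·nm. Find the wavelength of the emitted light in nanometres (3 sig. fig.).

ΔE = 13.60 × (1/6² − 1/7²) = 13.60 × 0.007370 = 0.1002 eV.
λ = hc/ΔE = 1240 / 0.1002 = 12400 nm.

12400 nm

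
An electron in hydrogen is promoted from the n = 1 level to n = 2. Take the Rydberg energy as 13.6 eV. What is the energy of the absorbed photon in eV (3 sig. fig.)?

E_2 = −13.60/4 = −3.400 eV and E_1 = −13.60/1 = −13.60 eV.
The photon energy is |E_2 − E_1| = 10.2 eV.

10.2 eV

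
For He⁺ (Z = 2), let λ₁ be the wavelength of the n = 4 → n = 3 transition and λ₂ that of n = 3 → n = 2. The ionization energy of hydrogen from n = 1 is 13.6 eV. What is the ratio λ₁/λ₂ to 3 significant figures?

λ ∝ 1/ΔE ∝ 1/(1/n_f² − 1/n_i²), and the Z² and hc factors cancel in the ratio.
λ₁/λ₂ = (1/2² − 1/3²)/(1/3² − 1/4²) = 0.1389/0.04861 = 2.86.

2.86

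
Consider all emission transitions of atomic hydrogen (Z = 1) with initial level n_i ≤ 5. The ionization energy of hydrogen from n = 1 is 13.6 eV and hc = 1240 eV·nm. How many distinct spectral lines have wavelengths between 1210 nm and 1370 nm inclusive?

1

Enumerate all n_i → n_f pairs with 1 ≤ n_f < n_i ≤ 5 and compute λ = 1240 / [13.6·1·(1/n_f² − 1/n_i²)].
Lines falling in [1210, 1370] nm: 5→3 (1282 nm).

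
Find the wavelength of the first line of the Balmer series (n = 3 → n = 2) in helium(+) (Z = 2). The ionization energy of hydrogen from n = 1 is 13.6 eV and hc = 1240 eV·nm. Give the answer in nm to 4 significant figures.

The Balmer series terminates on n_f = 2; the first line has n_i = 2+1 = 3.
ΔE = 54.40 × (1/2² − 1/3²) = 7.556 eV.
λ = 1240 / 7.556 = 164.1 nm.

164.1 nm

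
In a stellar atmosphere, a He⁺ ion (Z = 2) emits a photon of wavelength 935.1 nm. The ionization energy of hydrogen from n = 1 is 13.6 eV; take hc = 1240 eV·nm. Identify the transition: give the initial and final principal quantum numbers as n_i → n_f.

The photon energy is ΔE = hc/λ = 1240 / 935.1 = 1.326 eV.
With Z = 2, ΔE = 54.40 × (1/n_f² − 1/n_i²), so 1/n_f² − 1/n_i² = 0.02438.
Trying n_f = 5 gives 1/n_i² = 0.01562, i.e. n_i ≈ 8; this pair matches.

n_i = 8, n_f = 5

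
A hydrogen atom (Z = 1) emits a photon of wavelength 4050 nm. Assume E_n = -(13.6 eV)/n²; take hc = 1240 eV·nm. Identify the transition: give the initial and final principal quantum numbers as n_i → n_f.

The photon energy is ΔE = hc/λ = 1240 / 4050 = 0.3062 eV.
With Z = 1, ΔE = 13.60 × (1/n_f² − 1/n_i²), so 1/n_f² − 1/n_i² = 0.02251.
Trying n_f = 4 gives 1/n_i² = 0.03999, i.e. n_i ≈ 5; this pair matches.

n_i = 5, n_f = 4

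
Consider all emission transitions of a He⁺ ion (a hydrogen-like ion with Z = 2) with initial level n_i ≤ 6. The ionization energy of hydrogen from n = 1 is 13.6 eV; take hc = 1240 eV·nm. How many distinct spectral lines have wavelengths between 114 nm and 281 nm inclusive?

Enumerate all n_i → n_f pairs with 1 ≤ n_f < n_i ≤ 6 and compute λ = 1240 / [13.6·4·(1/n_f² − 1/n_i²)].
Lines falling in [114, 281] nm: 4→2 (121.6 nm), 3→2 (164.1 nm), 6→3 (273.5 nm).

3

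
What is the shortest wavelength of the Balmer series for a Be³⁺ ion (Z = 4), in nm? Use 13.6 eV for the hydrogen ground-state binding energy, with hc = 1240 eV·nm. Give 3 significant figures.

The Balmer series has lower level n_f = 2; the series limit corresponds to n_i → ∞.
ΔE_max = 13.6 × 16 / 2² = 54.40 eV.
λ_min = 1240 / 54.40 = 22.8 nm.

22.8 nm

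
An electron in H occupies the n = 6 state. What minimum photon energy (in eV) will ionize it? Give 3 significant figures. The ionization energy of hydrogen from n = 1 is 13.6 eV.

E_6 = −13.60/36 = −0.378 eV, so ionization (to E = 0) requires 0.378 eV.

0.378 eV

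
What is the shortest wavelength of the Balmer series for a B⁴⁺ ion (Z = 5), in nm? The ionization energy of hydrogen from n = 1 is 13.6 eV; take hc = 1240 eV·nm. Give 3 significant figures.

The Balmer series has lower level n_f = 2; the series limit corresponds to n_i → ∞.
ΔE_max = 13.6 × 25 / 2² = 85.00 eV.
λ_min = 1240 / 85.00 = 14.6 nm.

14.6 nm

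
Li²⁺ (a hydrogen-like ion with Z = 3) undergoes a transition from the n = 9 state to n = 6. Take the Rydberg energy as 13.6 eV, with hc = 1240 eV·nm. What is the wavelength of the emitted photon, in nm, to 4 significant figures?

For Z = 3 the level energies scale as Z², so the effective Rydberg energy is 13.6 × 9 = 122.4 eV.
ΔE = 122.4 × (1/6² − 1/9²) = 122.4 × 0.01543 = 1.889 eV.
λ = hc/ΔE = 1240 / 1.889 = 656.5 nm.

656.5 nm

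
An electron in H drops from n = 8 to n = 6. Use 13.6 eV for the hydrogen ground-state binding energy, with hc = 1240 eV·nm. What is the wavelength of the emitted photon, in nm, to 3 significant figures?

7500 nm

ΔE = 13.60 × (1/6² − 1/8²) = 13.60 × 0.01215 = 0.1653 eV.
λ = hc/ΔE = 1240 / 0.1653 = 7500 nm.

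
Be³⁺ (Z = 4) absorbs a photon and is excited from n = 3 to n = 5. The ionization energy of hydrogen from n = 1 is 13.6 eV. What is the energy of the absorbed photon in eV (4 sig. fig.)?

The Bohr energies scale as Z², so for Z = 4: E_n = −217.6/n² eV.
E_5 = −217.6/25 = −8.704 eV and E_3 = −217.6/9 = −24.18 eV.
The photon energy is |E_5 − E_3| = 15.47 eV.

15.47 eV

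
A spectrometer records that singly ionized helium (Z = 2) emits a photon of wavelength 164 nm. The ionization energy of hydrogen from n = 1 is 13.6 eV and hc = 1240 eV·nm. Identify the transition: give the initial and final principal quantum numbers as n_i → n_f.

n_i = 3, n_f = 2

The photon energy is ΔE = hc/λ = 1240 / 164 = 7.561 eV.
With Z = 2, ΔE = 54.40 × (1/n_f² − 1/n_i²), so 1/n_f² − 1/n_i² = 0.1390.
Trying n_f = 2 gives 1/n_i² = 0.1110, i.e. n_i ≈ 3; this pair matches.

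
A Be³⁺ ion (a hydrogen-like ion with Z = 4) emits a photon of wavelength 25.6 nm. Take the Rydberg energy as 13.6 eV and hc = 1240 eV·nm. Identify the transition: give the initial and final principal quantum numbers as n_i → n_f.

n_i = 6, n_f = 2

The photon energy is ΔE = hc/λ = 1240 / 25.6 = 48.44 eV.
With Z = 4, ΔE = 217.6 × (1/n_f² − 1/n_i²), so 1/n_f² − 1/n_i² = 0.2226.
Trying n_f = 2 gives 1/n_i² = 0.02740, i.e. n_i ≈ 6; this pair matches.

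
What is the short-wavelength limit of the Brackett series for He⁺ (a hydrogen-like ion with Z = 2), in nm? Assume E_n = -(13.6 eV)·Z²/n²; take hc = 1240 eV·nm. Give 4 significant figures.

364.7 nm

The Brackett series has lower level n_f = 4; the series limit corresponds to n_i → ∞.
ΔE_max = 13.6 × 4 / 4² = 3.400 eV.
λ_min = 1240 / 3.400 = 364.7 nm.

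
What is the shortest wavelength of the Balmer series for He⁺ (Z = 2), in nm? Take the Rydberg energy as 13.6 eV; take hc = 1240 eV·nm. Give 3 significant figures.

The Balmer series has lower level n_f = 2; the series limit corresponds to n_i → ∞.
ΔE_max = 13.6 × 4 / 2² = 13.60 eV.
λ_min = 1240 / 13.60 = 91.2 nm.

91.2 nm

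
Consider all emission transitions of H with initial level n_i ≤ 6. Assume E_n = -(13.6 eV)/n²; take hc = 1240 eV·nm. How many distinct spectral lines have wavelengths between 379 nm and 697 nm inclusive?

4

Enumerate all n_i → n_f pairs with 1 ≤ n_f < n_i ≤ 6 and compute λ = 1240 / [13.6·1·(1/n_f² − 1/n_i²)].
Lines falling in [379, 697] nm: 6→2 (410.3 nm), 5→2 (434.2 nm), 4→2 (486.3 nm), 3→2 (656.5 nm).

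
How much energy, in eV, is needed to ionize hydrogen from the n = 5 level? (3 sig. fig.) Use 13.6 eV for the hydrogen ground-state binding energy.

0.544 eV

E_5 = −13.60/25 = −0.544 eV, so ionization (to E = 0) requires 0.544 eV.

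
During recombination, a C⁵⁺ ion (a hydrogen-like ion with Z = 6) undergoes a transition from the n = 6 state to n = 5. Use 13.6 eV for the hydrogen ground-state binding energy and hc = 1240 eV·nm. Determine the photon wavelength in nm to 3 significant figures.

207 nm

For Z = 6 the level energies scale as Z², so the effective Rydberg energy is 13.6 × 36 = 489.6 eV.
ΔE = 489.6 × (1/5² − 1/6²) = 489.6 × 0.01222 = 5.984 eV.
λ = hc/ΔE = 1240 / 5.984 = 207 nm.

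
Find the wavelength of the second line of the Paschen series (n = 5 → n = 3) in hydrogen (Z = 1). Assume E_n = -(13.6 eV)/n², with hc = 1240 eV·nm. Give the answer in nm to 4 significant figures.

The Paschen series terminates on n_f = 3; the second line has n_i = 3+2 = 5.
ΔE = 13.60 × (1/3² − 1/5²) = 0.9671 eV.
λ = 1240 / 0.9671 = 1282 nm.

1282 nm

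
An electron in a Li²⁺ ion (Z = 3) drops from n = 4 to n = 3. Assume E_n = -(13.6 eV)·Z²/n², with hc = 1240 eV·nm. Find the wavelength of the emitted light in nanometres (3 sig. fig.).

For Z = 3 the level energies scale as Z², so the effective Rydberg energy is 13.6 × 9 = 122.4 eV.
ΔE = 122.4 × (1/3² − 1/4²) = 122.4 × 0.04861 = 5.950 eV.
λ = hc/ΔE = 1240 / 5.950 = 208 nm.

208 nm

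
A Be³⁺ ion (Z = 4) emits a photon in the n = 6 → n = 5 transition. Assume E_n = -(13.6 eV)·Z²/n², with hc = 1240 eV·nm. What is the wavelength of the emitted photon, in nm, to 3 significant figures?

466 nm

For Z = 4 the level energies scale as Z², so the effective Rydberg energy is 13.6 × 16 = 217.6 eV.
ΔE = 217.6 × (1/5² − 1/6²) = 217.6 × 0.01222 = 2.660 eV.
λ = hc/ΔE = 1240 / 2.660 = 466 nm.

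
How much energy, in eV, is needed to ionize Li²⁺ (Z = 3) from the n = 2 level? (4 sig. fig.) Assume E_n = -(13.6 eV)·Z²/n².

30.60 eV

E_n = −13.6 Z²/n² = −122.4/n² eV for Z = 3.
E_2 = −122.4/4 = −30.60 eV, so ionization (to E = 0) requires 30.60 eV.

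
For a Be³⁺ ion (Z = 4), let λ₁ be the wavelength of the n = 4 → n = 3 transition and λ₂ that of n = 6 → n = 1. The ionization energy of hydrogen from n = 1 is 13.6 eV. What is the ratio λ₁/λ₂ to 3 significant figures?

λ ∝ 1/ΔE ∝ 1/(1/n_f² − 1/n_i²), and the Z² and hc factors cancel in the ratio.
λ₁/λ₂ = (1/1² − 1/6²)/(1/3² − 1/4²) = 0.9722/0.04861 = 20.0.

20.0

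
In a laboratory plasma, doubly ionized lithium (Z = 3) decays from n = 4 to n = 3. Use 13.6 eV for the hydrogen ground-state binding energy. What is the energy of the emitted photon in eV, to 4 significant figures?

5.950 eV

The Bohr energies scale as Z², so for Z = 3: E_n = −122.4/n² eV.
E_4 = −122.4/16 = −7.650 eV and E_3 = −122.4/9 = −13.60 eV.
The photon energy is |E_4 − E_3| = 5.950 eV.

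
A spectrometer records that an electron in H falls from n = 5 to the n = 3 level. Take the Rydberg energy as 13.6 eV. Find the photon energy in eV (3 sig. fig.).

E_5 = −13.60/25 = −0.5440 eV and E_3 = −13.60/9 = −1.511 eV.
The photon energy is |E_5 − E_3| = 0.967 eV.

0.967 eV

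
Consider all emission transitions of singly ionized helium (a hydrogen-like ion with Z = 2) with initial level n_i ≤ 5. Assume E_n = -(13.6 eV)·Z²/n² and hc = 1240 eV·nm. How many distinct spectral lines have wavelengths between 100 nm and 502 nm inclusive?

Enumerate all n_i → n_f pairs with 1 ≤ n_f < n_i ≤ 5 and compute λ = 1240 / [13.6·4·(1/n_f² − 1/n_i²)].
Lines falling in [100, 502] nm: 5→2 (108.5 nm), 4→2 (121.6 nm), 3→2 (164.1 nm), 5→3 (320.5 nm), 4→3 (468.9 nm).

5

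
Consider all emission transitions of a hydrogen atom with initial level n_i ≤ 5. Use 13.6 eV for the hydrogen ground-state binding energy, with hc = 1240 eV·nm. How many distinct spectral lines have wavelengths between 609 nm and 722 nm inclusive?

Enumerate all n_i → n_f pairs with 1 ≤ n_f < n_i ≤ 5 and compute λ = 1240 / [13.6·1·(1/n_f² − 1/n_i²)].
Lines falling in [609, 722] nm: 3→2 (656.5 nm).

1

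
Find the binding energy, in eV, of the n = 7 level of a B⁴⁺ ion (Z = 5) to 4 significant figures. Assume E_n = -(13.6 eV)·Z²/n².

6.939 eV

E_n = −13.6 Z²/n² = −340.0/n² eV for Z = 5.
E_7 = −340.0/49 = −6.939 eV, so ionization (to E = 0) requires 6.939 eV.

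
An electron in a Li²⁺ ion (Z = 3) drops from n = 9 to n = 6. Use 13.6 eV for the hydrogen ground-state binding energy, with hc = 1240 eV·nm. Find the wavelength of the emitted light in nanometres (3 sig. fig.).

656 nm

For Z = 3 the level energies scale as Z², so the effective Rydberg energy is 13.6 × 9 = 122.4 eV.
ΔE = 122.4 × (1/6² − 1/9²) = 122.4 × 0.01543 = 1.889 eV.
λ = hc/ΔE = 1240 / 1.889 = 656 nm.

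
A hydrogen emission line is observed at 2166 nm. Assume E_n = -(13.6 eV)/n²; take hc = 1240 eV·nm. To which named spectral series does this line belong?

Brackett

ΔE = 1240/2166 = 0.5725 eV.
This matches 13.6 × (1/4² − 1/7²), so n_f = 4: the Brackett series.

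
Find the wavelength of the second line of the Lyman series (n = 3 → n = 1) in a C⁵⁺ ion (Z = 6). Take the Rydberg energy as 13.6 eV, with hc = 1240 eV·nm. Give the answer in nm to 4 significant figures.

The Lyman series terminates on n_f = 1; the second line has n_i = 1+2 = 3.
ΔE = 489.6 × (1/1² − 1/3²) = 435.2 eV.
λ = 1240 / 435.2 = 2.849 nm.

2.849 nm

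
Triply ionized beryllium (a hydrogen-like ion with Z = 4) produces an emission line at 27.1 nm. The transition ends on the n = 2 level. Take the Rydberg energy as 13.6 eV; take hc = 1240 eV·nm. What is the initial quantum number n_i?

n_i = 5

The photon energy is ΔE = hc/λ = 1240 / 27.1 = 45.76 eV.
With Z = 4, ΔE = 217.6 × (1/n_f² − 1/n_i²), so 1/n_f² − 1/n_i² = 0.2103.
With n_f = 2: 1/n_i² = 1/4 − 0.2103 = 0.03972, so n_i ≈ 5.02.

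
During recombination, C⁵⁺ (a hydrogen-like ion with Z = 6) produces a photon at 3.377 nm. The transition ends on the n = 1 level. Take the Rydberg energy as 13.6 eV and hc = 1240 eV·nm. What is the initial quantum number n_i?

The photon energy is ΔE = hc/λ = 1240 / 3.377 = 367.2 eV.
With Z = 6, ΔE = 489.6 × (1/n_f² − 1/n_i²), so 1/n_f² − 1/n_i² = 0.7500.
With n_f = 1: 1/n_i² = 1/1 − 0.7500 = 0.2500, so n_i ≈ 2.00.

n_i = 2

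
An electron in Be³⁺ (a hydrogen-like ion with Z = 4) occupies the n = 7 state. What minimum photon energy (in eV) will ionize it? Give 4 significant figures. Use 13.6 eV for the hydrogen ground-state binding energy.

E_n = −13.6 Z²/n² = −217.6/n² eV for Z = 4.
E_7 = −217.6/49 = −4.441 eV, so ionization (to E = 0) requires 4.441 eV.

4.441 eV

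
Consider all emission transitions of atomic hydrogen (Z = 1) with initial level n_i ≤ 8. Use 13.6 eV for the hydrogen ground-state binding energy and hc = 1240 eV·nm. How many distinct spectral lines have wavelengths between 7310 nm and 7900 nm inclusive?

2

Enumerate all n_i → n_f pairs with 1 ≤ n_f < n_i ≤ 8 and compute λ = 1240 / [13.6·1·(1/n_f² − 1/n_i²)].
Lines falling in [7310, 7900] nm: 6→5 (7460 nm), 8→6 (7503 nm).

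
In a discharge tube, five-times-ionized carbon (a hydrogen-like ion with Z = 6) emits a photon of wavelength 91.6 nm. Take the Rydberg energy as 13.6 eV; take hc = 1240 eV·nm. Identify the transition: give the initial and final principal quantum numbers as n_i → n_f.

n_i = 9, n_f = 5

The photon energy is ΔE = hc/λ = 1240 / 91.6 = 13.54 eV.
With Z = 6, ΔE = 489.6 × (1/n_f² − 1/n_i²), so 1/n_f² − 1/n_i² = 0.02765.
Trying n_f = 5 gives 1/n_i² = 0.01235, i.e. n_i ≈ 9; this pair matches.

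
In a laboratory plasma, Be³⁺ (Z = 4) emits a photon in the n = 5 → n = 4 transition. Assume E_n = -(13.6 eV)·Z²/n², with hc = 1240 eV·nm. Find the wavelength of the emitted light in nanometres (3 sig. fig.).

For Z = 4 the level energies scale as Z², so the effective Rydberg energy is 13.6 × 16 = 217.6 eV.
ΔE = 217.6 × (1/4² − 1/5²) = 217.6 × 0.02250 = 4.896 eV.
λ = hc/ΔE = 1240 / 4.896 = 253 nm.

253 nm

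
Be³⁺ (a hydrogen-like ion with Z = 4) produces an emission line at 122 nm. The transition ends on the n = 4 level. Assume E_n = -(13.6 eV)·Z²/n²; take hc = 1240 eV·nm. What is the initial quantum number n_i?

The photon energy is ΔE = hc/λ = 1240 / 122 = 10.16 eV.
With Z = 4, ΔE = 217.6 × (1/n_f² − 1/n_i²), so 1/n_f² − 1/n_i² = 0.04671.
With n_f = 4: 1/n_i² = 1/16 − 0.04671 = 0.01579, so n_i ≈ 7.96.

n_i = 8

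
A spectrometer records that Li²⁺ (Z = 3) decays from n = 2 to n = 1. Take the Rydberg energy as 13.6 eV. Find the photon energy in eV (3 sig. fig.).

91.8 eV

The Bohr energies scale as Z², so for Z = 3: E_n = −122.4/n² eV.
E_2 = −122.4/4 = −30.60 eV and E_1 = −122.4/1 = −122.4 eV.
The photon energy is |E_2 − E_1| = 91.8 eV.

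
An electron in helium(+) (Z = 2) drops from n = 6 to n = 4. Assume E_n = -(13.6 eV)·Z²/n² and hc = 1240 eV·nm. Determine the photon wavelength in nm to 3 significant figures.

For Z = 2 the level energies scale as Z², so the effective Rydberg energy is 13.6 × 4 = 54.40 eV.
ΔE = 54.40 × (1/4² − 1/6²) = 54.40 × 0.03472 = 1.889 eV.
λ = hc/ΔE = 1240 / 1.889 = 656 nm.

656 nm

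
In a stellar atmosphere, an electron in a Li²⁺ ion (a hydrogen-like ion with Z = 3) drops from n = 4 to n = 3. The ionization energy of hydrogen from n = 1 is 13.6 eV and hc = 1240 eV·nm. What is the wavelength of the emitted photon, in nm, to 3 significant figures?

208 nm

For Z = 3 the level energies scale as Z², so the effective Rydberg energy is 13.6 × 9 = 122.4 eV.
ΔE = 122.4 × (1/3² − 1/4²) = 122.4 × 0.04861 = 5.950 eV.
λ = hc/ΔE = 1240 / 5.950 = 208 nm.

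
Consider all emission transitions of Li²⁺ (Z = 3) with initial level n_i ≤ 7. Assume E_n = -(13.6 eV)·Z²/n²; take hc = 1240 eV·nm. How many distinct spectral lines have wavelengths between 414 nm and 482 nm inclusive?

Enumerate all n_i → n_f pairs with 1 ≤ n_f < n_i ≤ 7 and compute λ = 1240 / [13.6·9·(1/n_f² − 1/n_i²)].
Lines falling in [414, 482] nm: 5→4 (450.3 nm).

1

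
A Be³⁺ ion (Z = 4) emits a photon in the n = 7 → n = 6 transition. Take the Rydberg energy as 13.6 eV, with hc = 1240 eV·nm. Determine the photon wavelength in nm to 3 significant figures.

For Z = 4 the level energies scale as Z², so the effective Rydberg energy is 13.6 × 16 = 217.6 eV.
ΔE = 217.6 × (1/6² − 1/7²) = 217.6 × 0.007370 = 1.604 eV.
λ = hc/ΔE = 1240 / 1.604 = 773 nm.

773 nm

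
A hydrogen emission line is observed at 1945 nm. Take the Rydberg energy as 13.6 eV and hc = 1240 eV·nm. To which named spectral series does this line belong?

ΔE = 1240/1945 = 0.6375 eV.
This matches 13.6 × (1/4² − 1/8²), so n_f = 4: the Brackett series.

Brackett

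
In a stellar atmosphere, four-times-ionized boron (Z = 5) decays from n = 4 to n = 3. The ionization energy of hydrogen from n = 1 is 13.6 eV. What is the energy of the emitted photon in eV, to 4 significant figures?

The Bohr energies scale as Z², so for Z = 5: E_n = −340.0/n² eV.
E_4 = −340.0/16 = −21.25 eV and E_3 = −340.0/9 = −37.78 eV.
The photon energy is |E_4 − E_3| = 16.53 eV.

16.53 eV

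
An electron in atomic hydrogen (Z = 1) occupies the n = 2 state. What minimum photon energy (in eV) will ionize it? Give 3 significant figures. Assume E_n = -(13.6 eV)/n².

E_2 = −13.60/4 = −3.40 eV, so ionization (to E = 0) requires 3.40 eV.

3.40 eV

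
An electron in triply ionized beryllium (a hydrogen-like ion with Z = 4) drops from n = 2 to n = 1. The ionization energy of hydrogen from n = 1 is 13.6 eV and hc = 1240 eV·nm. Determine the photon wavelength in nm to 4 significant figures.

7.598 nm

For Z = 4 the level energies scale as Z², so the effective Rydberg energy is 13.6 × 16 = 217.6 eV.
ΔE = 217.6 × (1/1² − 1/2²) = 217.6 × 0.7500 = 163.2 eV.
λ = hc/ΔE = 1240 / 163.2 = 7.598 nm.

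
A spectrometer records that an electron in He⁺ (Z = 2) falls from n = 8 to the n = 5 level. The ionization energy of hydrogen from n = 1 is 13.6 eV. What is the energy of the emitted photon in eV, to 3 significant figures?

1.33 eV

The Bohr energies scale as Z², so for Z = 2: E_n = −54.40/n² eV.
E_8 = −54.40/64 = −0.8500 eV and E_5 = −54.40/25 = −2.176 eV.
The photon energy is |E_8 − E_5| = 1.33 eV.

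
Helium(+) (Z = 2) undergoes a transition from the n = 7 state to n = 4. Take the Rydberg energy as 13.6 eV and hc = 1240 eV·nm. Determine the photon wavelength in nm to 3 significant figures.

For Z = 2 the level energies scale as Z², so the effective Rydberg energy is 13.6 × 4 = 54.40 eV.
ΔE = 54.40 × (1/4² − 1/7²) = 54.40 × 0.04209 = 2.290 eV.
λ = hc/ΔE = 1240 / 2.290 = 542 nm.

542 nm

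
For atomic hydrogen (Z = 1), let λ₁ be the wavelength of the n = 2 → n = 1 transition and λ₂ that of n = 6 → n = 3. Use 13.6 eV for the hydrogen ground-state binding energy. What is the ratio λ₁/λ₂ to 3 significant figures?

λ ∝ 1/ΔE ∝ 1/(1/n_f² − 1/n_i²), and the Z² and hc factors cancel in the ratio.
λ₁/λ₂ = (1/3² − 1/6²)/(1/1² − 1/2²) = 0.08333/0.7500 = 0.111.

0.111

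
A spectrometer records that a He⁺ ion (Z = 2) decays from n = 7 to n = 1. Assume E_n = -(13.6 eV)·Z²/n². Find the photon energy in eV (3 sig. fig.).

53.3 eV

The Bohr energies scale as Z², so for Z = 2: E_n = −54.40/n² eV.
E_7 = −54.40/49 = −1.110 eV and E_1 = −54.40/1 = −54.40 eV.
The photon energy is |E_7 − E_1| = 53.3 eV.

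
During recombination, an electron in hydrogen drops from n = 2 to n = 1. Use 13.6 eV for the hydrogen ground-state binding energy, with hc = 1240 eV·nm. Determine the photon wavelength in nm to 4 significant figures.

121.6 nm

ΔE = 13.60 × (1/1² − 1/2²) = 13.60 × 0.7500 = 10.20 eV.
λ = hc/ΔE = 1240 / 10.20 = 121.6 nm.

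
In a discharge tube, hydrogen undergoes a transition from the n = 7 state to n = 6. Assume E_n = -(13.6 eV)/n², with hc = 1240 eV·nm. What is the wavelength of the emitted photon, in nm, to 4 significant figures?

ΔE = 13.60 × (1/6² − 1/7²) = 13.60 × 0.007370 = 0.1002 eV.
λ = hc/ΔE = 1240 / 0.1002 = 12370 nm.

12370 nm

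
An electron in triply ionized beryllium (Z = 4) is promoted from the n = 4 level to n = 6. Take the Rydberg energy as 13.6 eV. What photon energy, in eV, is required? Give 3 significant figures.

The Bohr energies scale as Z², so for Z = 4: E_n = −217.6/n² eV.
E_6 = −217.6/36 = −6.044 eV and E_4 = −217.6/16 = −13.60 eV.
The photon energy is |E_6 − E_4| = 7.56 eV.

7.56 eV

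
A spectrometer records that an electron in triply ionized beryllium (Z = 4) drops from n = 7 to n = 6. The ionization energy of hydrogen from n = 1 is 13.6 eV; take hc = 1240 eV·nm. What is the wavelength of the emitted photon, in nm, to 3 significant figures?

773 nm

For Z = 4 the level energies scale as Z², so the effective Rydberg energy is 13.6 × 16 = 217.6 eV.
ΔE = 217.6 × (1/6² − 1/7²) = 217.6 × 0.007370 = 1.604 eV.
λ = hc/ΔE = 1240 / 1.604 = 773 nm.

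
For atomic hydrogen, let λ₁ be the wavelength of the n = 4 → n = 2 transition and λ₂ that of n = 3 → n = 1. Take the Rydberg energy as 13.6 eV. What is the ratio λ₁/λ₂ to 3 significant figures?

λ ∝ 1/ΔE ∝ 1/(1/n_f² − 1/n_i²), and the Z² and hc factors cancel in the ratio.
λ₁/λ₂ = (1/1² − 1/3²)/(1/2² − 1/4²) = 0.8889/0.1875 = 4.74.

4.74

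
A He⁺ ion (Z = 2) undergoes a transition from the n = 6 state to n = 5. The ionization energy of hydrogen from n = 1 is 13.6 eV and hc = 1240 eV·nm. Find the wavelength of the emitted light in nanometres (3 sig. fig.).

For Z = 2 the level energies scale as Z², so the effective Rydberg energy is 13.6 × 4 = 54.40 eV.
ΔE = 54.40 × (1/5² − 1/6²) = 54.40 × 0.01222 = 0.6649 eV.
λ = hc/ΔE = 1240 / 0.6649 = 1860 nm.

1860 nm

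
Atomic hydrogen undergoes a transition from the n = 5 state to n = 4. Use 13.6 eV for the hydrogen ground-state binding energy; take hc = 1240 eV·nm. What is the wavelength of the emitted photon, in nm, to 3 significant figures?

4050 nm

ΔE = 13.60 × (1/4² − 1/5²) = 13.60 × 0.02250 = 0.3060 eV.
λ = hc/ΔE = 1240 / 0.3060 = 4050 nm.
This line belongs to the Brackett series.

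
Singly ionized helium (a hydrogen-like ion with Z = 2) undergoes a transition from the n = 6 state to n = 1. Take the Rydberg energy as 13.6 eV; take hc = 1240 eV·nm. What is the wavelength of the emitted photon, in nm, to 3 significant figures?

23.4 nm

For Z = 2 the level energies scale as Z², so the effective Rydberg energy is 13.6 × 4 = 54.40 eV.
ΔE = 54.40 × (1/1² − 1/6²) = 54.40 × 0.9722 = 52.89 eV.
λ = hc/ΔE = 1240 / 52.89 = 23.4 nm.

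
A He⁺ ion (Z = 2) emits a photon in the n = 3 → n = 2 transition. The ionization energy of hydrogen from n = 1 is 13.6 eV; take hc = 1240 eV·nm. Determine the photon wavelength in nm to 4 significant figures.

For Z = 2 the level energies scale as Z², so the effective Rydberg energy is 13.6 × 4 = 54.40 eV.
ΔE = 54.40 × (1/2² − 1/3²) = 54.40 × 0.1389 = 7.556 eV.
λ = hc/ΔE = 1240 / 7.556 = 164.1 nm.

164.1 nm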